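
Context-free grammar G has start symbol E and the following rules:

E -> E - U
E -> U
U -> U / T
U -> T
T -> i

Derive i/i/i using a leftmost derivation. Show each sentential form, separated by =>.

E => U => U/T => U/T/T => T/T/T => i/T/T => i/i/T => i/i/i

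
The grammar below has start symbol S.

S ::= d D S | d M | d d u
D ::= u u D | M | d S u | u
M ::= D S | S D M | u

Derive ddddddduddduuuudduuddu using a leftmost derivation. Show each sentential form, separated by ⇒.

S⇒dDS⇒ddSuS⇒dddDSuS⇒ddddSuSuS⇒dddddMuSuS⇒dddddSDMuSuS⇒ddddddduDMuSuS⇒dddddddudSuMuSuS⇒ddddddduddduuMuSuS⇒ddddddduddduuuuSuS⇒ddddddduddduuuudduuS⇒ddddddduddduuuudduuddu

S ⇒ dDS   [S ::= d D S]
dDS ⇒ ddSuS   [D ::= d S u]
ddSuS ⇒ dddDSuS   [S ::= d D S]
dddDSuS ⇒ ddddSuSuS   [D ::= d S u]
ddddSuSuS ⇒ dddddMuSuS   [S ::= d M]
dddddMuSuS ⇒ dddddSDMuSuS   [M ::= S D M]
dddddSDMuSuS ⇒ ddddddduDMuSuS   [S ::= d d u]
ddddddduDMuSuS ⇒ dddddddudSuMuSuS   [D ::= d S u]
dddddddudSuMuSuS ⇒ ddddddduddduuMuSuS   [S ::= d d u]
ddddddduddduuMuSuS ⇒ ddddddduddduuuuSuS   [M ::= u]
ddddddduddduuuuSuS ⇒ ddddddduddduuuudduuS   [S ::= d d u]
ddddddduddduuuudduuS ⇒ ddddddduddduuuudduuddu   [S ::= d d u]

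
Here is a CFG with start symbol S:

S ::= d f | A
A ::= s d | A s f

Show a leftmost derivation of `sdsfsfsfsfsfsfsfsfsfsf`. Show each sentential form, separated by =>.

S => A   [S ::= A]
A => Asf   [A ::= A s f]
Asf => Asfsf   [A ::= A s f]
Asfsf => Asfsfsf   [A ::= A s f]
Asfsfsf => Asfsfsfsf   [A ::= A s f]
Asfsfsfsf => Asfsfsfsfsf   [A ::= A s f]
Asfsfsfsfsf => Asfsfsfsfsfsf   [A ::= A s f]
Asfsfsfsfsfsf => Asfsfsfsfsfsfsf   [A ::= A s f]
Asfsfsfsfsfsfsf => Asfsfsfsfsfsfsfsf   [A ::= A s f]
Asfsfsfsfsfsfsfsf => Asfsfsfsfsfsfsfsfsf   [A ::= A s f]
Asfsfsfsfsfsfsfsfsf => Asfsfsfsfsfsfsfsfsfsf   [A ::= A s f]
Asfsfsfsfsfsfsfsfsfsf => sdsfsfsfsfsfsfsfsfsfsf   [A ::= s d]

S=>A=>Asf=>Asfsf=>Asfsfsf=>Asfsfsfsf=>Asfsfsfsfsf=>Asfsfsfsfsfsf=>Asfsfsfsfsfsfsf=>Asfsfsfsfsfsfsfsf=>Asfsfsfsfsfsfsfsfsf=>Asfsfsfsfsfsfsfsfsfsf=>sdsfsfsfsfsfsfsfsfsfsf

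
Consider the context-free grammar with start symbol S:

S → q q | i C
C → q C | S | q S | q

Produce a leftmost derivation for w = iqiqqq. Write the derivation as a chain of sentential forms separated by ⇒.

S ⇒ iC   [S → i C]
iC ⇒ iqS   [C → q S]
iqS ⇒ iqiC   [S → i C]
iqiC ⇒ iqiqC   [C → q C]
iqiqC ⇒ iqiqS   [C → S]
iqiqS ⇒ iqiqqq   [S → q q]

S ⇒ iC ⇒ iqS ⇒ iqiC ⇒ iqiqC ⇒ iqiqS ⇒ iqiqqq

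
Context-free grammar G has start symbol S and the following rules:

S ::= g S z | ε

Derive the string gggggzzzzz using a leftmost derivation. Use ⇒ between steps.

S⇒gSz⇒ggSzz⇒gggSzzz⇒ggggSzzzz⇒gggggSzzzzz⇒gggggzzzzz

S ⇒ gSz   [S ::= g S z]
gSz ⇒ ggSzz   [S ::= g S z]
ggSzz ⇒ gggSzzz   [S ::= g S z]
gggSzzz ⇒ ggggSzzzz   [S ::= g S z]
ggggSzzzz ⇒ gggggSzzzzz   [S ::= g S z]
gggggSzzzzz ⇒ gggggzzzzz   [S ::= ε]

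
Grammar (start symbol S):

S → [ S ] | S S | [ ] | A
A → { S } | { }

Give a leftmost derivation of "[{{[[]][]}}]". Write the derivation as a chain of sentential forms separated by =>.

S=>[S]=>[A]=>[{S}]=>[{A}]=>[{{S}}]=>[{{SS}}]=>[{{[S]S}}]=>[{{[[]]S}}]=>[{{[[]][]}}]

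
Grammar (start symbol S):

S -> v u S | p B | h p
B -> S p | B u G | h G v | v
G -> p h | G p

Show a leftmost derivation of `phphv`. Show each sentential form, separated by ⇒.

S ⇒ pB   [S -> p B]
pB ⇒ phGv   [B -> h G v]
phGv ⇒ phphv   [G -> p h]

S ⇒ pB ⇒ phGv ⇒ phphv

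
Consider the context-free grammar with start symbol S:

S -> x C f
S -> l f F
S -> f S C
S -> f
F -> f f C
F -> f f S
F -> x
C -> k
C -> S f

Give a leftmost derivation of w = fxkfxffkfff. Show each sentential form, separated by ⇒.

S ⇒ fSC ⇒ fxCfC ⇒ fxkfC ⇒ fxkfSf ⇒ fxkfxCff ⇒ fxkfxSfff ⇒ fxkfxfSCfff ⇒ fxkfxffCfff ⇒ fxkfxffkfff

S ⇒ fSC   [S -> f S C]
fSC ⇒ fxCfC   [S -> x C f]
fxCfC ⇒ fxkfC   [C -> k]
fxkfC ⇒ fxkfSf   [C -> S f]
fxkfSf ⇒ fxkfxCff   [S -> x C f]
fxkfxCff ⇒ fxkfxSfff   [C -> S f]
fxkfxSfff ⇒ fxkfxfSCfff   [S -> f S C]
fxkfxfSCfff ⇒ fxkfxffCfff   [S -> f]
fxkfxffCfff ⇒ fxkfxffkfff   [C -> k]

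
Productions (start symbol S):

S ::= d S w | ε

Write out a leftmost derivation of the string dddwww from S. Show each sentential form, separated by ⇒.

S ⇒ dSw ⇒ ddSww ⇒ dddSwww ⇒ dddwww

S ⇒ dSw   [S ::= d S w]
dSw ⇒ ddSww   [S ::= d S w]
ddSww ⇒ dddSwww   [S ::= d S w]
dddSwww ⇒ dddwww   [S ::= ε]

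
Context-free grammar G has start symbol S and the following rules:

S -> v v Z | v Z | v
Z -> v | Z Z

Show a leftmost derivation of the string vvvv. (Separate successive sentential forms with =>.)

S => vZ   [S -> v Z]
vZ => vZZ   [Z -> Z Z]
vZZ => vvZ   [Z -> v]
vvZ => vvZZ   [Z -> Z Z]
vvZZ => vvvZ   [Z -> v]
vvvZ => vvvv   [Z -> v]

S=>vZ=>vZZ=>vvZ=>vvZZ=>vvvZ=>vvvv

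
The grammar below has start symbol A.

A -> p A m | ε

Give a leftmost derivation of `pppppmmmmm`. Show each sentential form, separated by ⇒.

A⇒pAm⇒ppAmm⇒pppAmmm⇒ppppAmmmm⇒pppppAmmmmm⇒pppppmmmmm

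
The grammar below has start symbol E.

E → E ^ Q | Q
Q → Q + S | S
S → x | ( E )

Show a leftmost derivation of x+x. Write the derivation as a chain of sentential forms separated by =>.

E => Q   [E → Q]
Q => Q+S   [Q → Q + S]
Q+S => S+S   [Q → S]
S+S => x+S   [S → x]
x+S => x+x   [S → x]

E => Q => Q+S => S+S => x+S => x+x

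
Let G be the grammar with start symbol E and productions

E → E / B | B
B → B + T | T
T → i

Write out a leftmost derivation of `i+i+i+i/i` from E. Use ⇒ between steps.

E ⇒ E/B   [E → E / B]
E/B ⇒ B/B   [E → B]
B/B ⇒ B+T/B   [B → B + T]
B+T/B ⇒ B+T+T/B   [B → B + T]
B+T+T/B ⇒ B+T+T+T/B   [B → B + T]
B+T+T+T/B ⇒ T+T+T+T/B   [B → T]
T+T+T+T/B ⇒ i+T+T+T/B   [T → i]
i+T+T+T/B ⇒ i+i+T+T/B   [T → i]
i+i+T+T/B ⇒ i+i+i+T/B   [T → i]
i+i+i+T/B ⇒ i+i+i+i/B   [T → i]
i+i+i+i/B ⇒ i+i+i+i/T   [B → T]
i+i+i+i/T ⇒ i+i+i+i/i   [T → i]

E ⇒ E/B ⇒ B/B ⇒ B+T/B ⇒ B+T+T/B ⇒ B+T+T+T/B ⇒ T+T+T+T/B ⇒ i+T+T+T/B ⇒ i+i+T+T/B ⇒ i+i+i+T/B ⇒ i+i+i+i/B ⇒ i+i+i+i/T ⇒ i+i+i+i/i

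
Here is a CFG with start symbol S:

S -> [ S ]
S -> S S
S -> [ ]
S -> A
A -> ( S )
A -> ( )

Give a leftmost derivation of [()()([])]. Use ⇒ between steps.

S ⇒ [S]   [S -> [ S ]]
[S] ⇒ [SS]   [S -> S S]
[SS] ⇒ [AS]   [S -> A]
[AS] ⇒ [()S]   [A -> ( )]
[()S] ⇒ [()SS]   [S -> S S]
[()SS] ⇒ [()AS]   [S -> A]
[()AS] ⇒ [()()S]   [A -> ( )]
[()()S] ⇒ [()()A]   [S -> A]
[()()A] ⇒ [()()(S)]   [A -> ( S )]
[()()(S)] ⇒ [()()([])]   [S -> [ ]]

S ⇒ [S] ⇒ [SS] ⇒ [AS] ⇒ [()S] ⇒ [()SS] ⇒ [()AS] ⇒ [()()S] ⇒ [()()A] ⇒ [()()(S)] ⇒ [()()([])]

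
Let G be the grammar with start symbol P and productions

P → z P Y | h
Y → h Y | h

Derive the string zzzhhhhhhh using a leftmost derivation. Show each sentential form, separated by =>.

P => zPY   [P → z P Y]
zPY => zzPYY   [P → z P Y]
zzPYY => zzzPYYY   [P → z P Y]
zzzPYYY => zzzhYYY   [P → h]
zzzhYYY => zzzhhYY   [Y → h]
zzzhhYY => zzzhhhYY   [Y → h Y]
zzzhhhYY => zzzhhhhYY   [Y → h Y]
zzzhhhhYY => zzzhhhhhYY   [Y → h Y]
zzzhhhhhYY => zzzhhhhhhY   [Y → h]
zzzhhhhhhY => zzzhhhhhhh   [Y → h]

P=>zPY=>zzPYY=>zzzPYYY=>zzzhYYY=>zzzhhYY=>zzzhhhYY=>zzzhhhhYY=>zzzhhhhhYY=>zzzhhhhhhY=>zzzhhhhhhh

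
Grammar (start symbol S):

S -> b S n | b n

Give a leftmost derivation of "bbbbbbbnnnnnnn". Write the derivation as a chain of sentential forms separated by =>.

S => bSn   [S -> b S n]
bSn => bbSnn   [S -> b S n]
bbSnn => bbbSnnn   [S -> b S n]
bbbSnnn => bbbbSnnnn   [S -> b S n]
bbbbSnnnn => bbbbbSnnnnn   [S -> b S n]
bbbbbSnnnnn => bbbbbbSnnnnnn   [S -> b S n]
bbbbbbSnnnnnn => bbbbbbbnnnnnnn   [S -> b n]

S => bSn => bbSnn => bbbSnnn => bbbbSnnnn => bbbbbSnnnnn => bbbbbbSnnnnnn => bbbbbbbnnnnnnn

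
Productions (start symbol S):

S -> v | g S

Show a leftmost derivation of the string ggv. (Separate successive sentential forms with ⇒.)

S ⇒ gS ⇒ ggS ⇒ ggv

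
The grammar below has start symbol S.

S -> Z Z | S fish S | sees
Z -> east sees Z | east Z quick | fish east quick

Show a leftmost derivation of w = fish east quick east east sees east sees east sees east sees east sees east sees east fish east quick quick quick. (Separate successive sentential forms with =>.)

S => Z Z => fish east quick Z => fish east quick east Z quick => fish east quick east east sees Z quick => fish east quick east east sees east sees Z quick => fish east quick east east sees east sees east sees Z quick => fish east quick east east sees east sees east sees east sees Z quick => fish east quick east east sees east sees east sees east sees east sees Z quick => fish east quick east east sees east sees east sees east sees east sees east sees Z quick => fish east quick east east sees east sees east sees east sees east sees east sees east Z quick quick => fish east quick east east sees east sees east sees east sees east sees east sees east fish east quick quick quick

S => Z Z   [S -> Z Z]
Z Z => fish east quick Z   [Z -> fish east quick]
fish east quick Z => fish east quick east Z quick   [Z -> east Z quick]
fish east quick east Z quick => fish east quick east east sees Z quick   [Z -> east sees Z]
fish east quick east east sees Z quick => fish east quick east east sees east sees Z quick   [Z -> east sees Z]
fish east quick east east sees east sees Z quick => fish east quick east east sees east sees east sees Z quick   [Z -> east sees Z]
fish east quick east east sees east sees east sees Z quick => fish east quick east east sees east sees east sees east sees Z quick   [Z -> east sees Z]
fish east quick east east sees east sees east sees east sees Z quick => fish east quick east east sees east sees east sees east sees east sees Z quick   [Z -> east sees Z]
fish east quick east east sees east sees east sees east sees east sees Z quick => fish east quick east east sees east sees east sees east sees east sees east sees Z quick   [Z -> east sees Z]
fish east quick east east sees east sees east sees east sees east sees east sees Z quick => fish east quick east east sees east sees east sees east sees east sees east sees east Z quick quick   [Z -> east Z quick]
fish east quick east east sees east sees east sees east sees east sees east sees east Z quick quick => fish east quick east east sees east sees east sees east sees east sees east sees east fish east quick quick quick   [Z -> fish east quick]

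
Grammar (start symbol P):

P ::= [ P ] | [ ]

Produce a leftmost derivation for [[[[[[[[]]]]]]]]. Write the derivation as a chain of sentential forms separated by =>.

P => [P] => [[P]] => [[[P]]] => [[[[P]]]] => [[[[[P]]]]] => [[[[[[P]]]]]] => [[[[[[[P]]]]]]] => [[[[[[[[]]]]]]]]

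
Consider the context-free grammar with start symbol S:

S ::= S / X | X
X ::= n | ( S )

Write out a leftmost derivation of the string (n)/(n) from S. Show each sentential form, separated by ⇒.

S ⇒ S/X ⇒ X/X ⇒ (S)/X ⇒ (X)/X ⇒ (n)/X ⇒ (n)/(S) ⇒ (n)/(X) ⇒ (n)/(n)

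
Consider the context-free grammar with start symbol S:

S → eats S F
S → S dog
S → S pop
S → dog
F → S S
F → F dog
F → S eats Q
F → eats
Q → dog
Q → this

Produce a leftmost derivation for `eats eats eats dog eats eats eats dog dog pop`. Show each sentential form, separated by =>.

S => S pop => S dog pop => S dog dog pop => eats S F dog dog pop => eats eats S F F dog dog pop => eats eats eats S F F F dog dog pop => eats eats eats dog F F F dog dog pop => eats eats eats dog eats F F dog dog pop => eats eats eats dog eats eats F dog dog pop => eats eats eats dog eats eats eats dog dog pop

S => S pop   [S → S pop]
S pop => S dog pop   [S → S dog]
S dog pop => S dog dog pop   [S → S dog]
S dog dog pop => eats S F dog dog pop   [S → eats S F]
eats S F dog dog pop => eats eats S F F dog dog pop   [S → eats S F]
eats eats S F F dog dog pop => eats eats eats S F F F dog dog pop   [S → eats S F]
eats eats eats S F F F dog dog pop => eats eats eats dog F F F dog dog pop   [S → dog]
eats eats eats dog F F F dog dog pop => eats eats eats dog eats F F dog dog pop   [F → eats]
eats eats eats dog eats F F dog dog pop => eats eats eats dog eats eats F dog dog pop   [F → eats]
eats eats eats dog eats eats F dog dog pop => eats eats eats dog eats eats eats dog dog pop   [F → eats]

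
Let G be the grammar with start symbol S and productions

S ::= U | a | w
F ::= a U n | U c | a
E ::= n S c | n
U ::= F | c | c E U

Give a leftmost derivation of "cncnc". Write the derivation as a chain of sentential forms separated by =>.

S=>U=>cEU=>cnU=>cncEU=>cncnU=>cncnc

S => U   [S ::= U]
U => cEU   [U ::= c E U]
cEU => cnU   [E ::= n]
cnU => cncEU   [U ::= c E U]
cncEU => cncnU   [E ::= n]
cncnU => cncnc   [U ::= c]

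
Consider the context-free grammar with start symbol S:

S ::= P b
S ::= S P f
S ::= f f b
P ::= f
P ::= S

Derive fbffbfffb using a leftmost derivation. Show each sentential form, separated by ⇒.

S ⇒ Pb ⇒ Sb ⇒ SPfb ⇒ SPfPfb ⇒ PbPfPfb ⇒ fbPfPfb ⇒ fbSfPfb ⇒ fbffbfPfb ⇒ fbffbfffb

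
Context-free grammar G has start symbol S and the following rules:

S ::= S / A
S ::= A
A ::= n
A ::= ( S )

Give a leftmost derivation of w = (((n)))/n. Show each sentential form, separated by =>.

S => S/A   [S ::= S / A]
S/A => A/A   [S ::= A]
A/A => (S)/A   [A ::= ( S )]
(S)/A => (A)/A   [S ::= A]
(A)/A => ((S))/A   [A ::= ( S )]
((S))/A => ((A))/A   [S ::= A]
((A))/A => (((S)))/A   [A ::= ( S )]
(((S)))/A => (((A)))/A   [S ::= A]
(((A)))/A => (((n)))/A   [A ::= n]
(((n)))/A => (((n)))/n   [A ::= n]

S => S/A => A/A => (S)/A => (A)/A => ((S))/A => ((A))/A => (((S)))/A => (((A)))/A => (((n)))/A => (((n)))/n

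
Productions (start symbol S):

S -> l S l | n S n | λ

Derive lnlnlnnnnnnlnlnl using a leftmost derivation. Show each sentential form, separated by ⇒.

S ⇒ lSl ⇒ lnSnl ⇒ lnlSlnl ⇒ lnlnSnlnl ⇒ lnlnlSlnlnl ⇒ lnlnlnSnlnlnl ⇒ lnlnlnnSnnlnlnl ⇒ lnlnlnnnSnnnlnlnl ⇒ lnlnlnnnnnnlnlnl

S ⇒ lSl   [S -> l S l]
lSl ⇒ lnSnl   [S -> n S n]
lnSnl ⇒ lnlSlnl   [S -> l S l]
lnlSlnl ⇒ lnlnSnlnl   [S -> n S n]
lnlnSnlnl ⇒ lnlnlSlnlnl   [S -> l S l]
lnlnlSlnlnl ⇒ lnlnlnSnlnlnl   [S -> n S n]
lnlnlnSnlnlnl ⇒ lnlnlnnSnnlnlnl   [S -> n S n]
lnlnlnnSnnlnlnl ⇒ lnlnlnnnSnnnlnlnl   [S -> n S n]
lnlnlnnnSnnnlnlnl ⇒ lnlnlnnnnnnlnlnl   [S -> λ]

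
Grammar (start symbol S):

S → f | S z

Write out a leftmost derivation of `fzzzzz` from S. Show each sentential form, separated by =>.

S => Sz => Szz => Szzz => Szzzz => Szzzzz => fzzzzz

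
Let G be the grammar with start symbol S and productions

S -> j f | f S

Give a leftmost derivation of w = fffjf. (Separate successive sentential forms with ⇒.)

S⇒fS⇒ffS⇒fffS⇒fffjf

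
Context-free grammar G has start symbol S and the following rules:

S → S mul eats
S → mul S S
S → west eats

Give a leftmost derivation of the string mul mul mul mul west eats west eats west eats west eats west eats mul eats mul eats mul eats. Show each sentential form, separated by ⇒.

S ⇒ S mul eats   [S → S mul eats]
S mul eats ⇒ S mul eats mul eats   [S → S mul eats]
S mul eats mul eats ⇒ S mul eats mul eats mul eats   [S → S mul eats]
S mul eats mul eats mul eats ⇒ mul S S mul eats mul eats mul eats   [S → mul S S]
mul S S mul eats mul eats mul eats ⇒ mul mul S S S mul eats mul eats mul eats   [S → mul S S]
mul mul S S S mul eats mul eats mul eats ⇒ mul mul mul S S S S mul eats mul eats mul eats   [S → mul S S]
mul mul mul S S S S mul eats mul eats mul eats ⇒ mul mul mul mul S S S S S mul eats mul eats mul eats   [S → mul S S]
mul mul mul mul S S S S S mul eats mul eats mul eats ⇒ mul mul mul mul west eats S S S S mul eats mul eats mul eats   [S → west eats]
mul mul mul mul west eats S S S S mul eats mul eats mul eats ⇒ mul mul mul mul west eats west eats S S S mul eats mul eats mul eats   [S → west eats]
mul mul mul mul west eats west eats S S S mul eats mul eats mul eats ⇒ mul mul mul mul west eats west eats west eats S S mul eats mul eats mul eats   [S → west eats]
mul mul mul mul west eats west eats west eats S S mul eats mul eats mul eats ⇒ mul mul mul mul west eats west eats west eats west eats S mul eats mul eats mul eats   [S → west eats]
mul mul mul mul west eats west eats west eats west eats S mul eats mul eats mul eats ⇒ mul mul mul mul west eats west eats west eats west eats west eats mul eats mul eats mul eats   [S → west eats]

S ⇒ S mul eats ⇒ S mul eats mul eats ⇒ S mul eats mul eats mul eats ⇒ mul S S mul eats mul eats mul eats ⇒ mul mul S S S mul eats mul eats mul eats ⇒ mul mul mul S S S S mul eats mul eats mul eats ⇒ mul mul mul mul S S S S S mul eats mul eats mul eats ⇒ mul mul mul mul west eats S S S S mul eats mul eats mul eats ⇒ mul mul mul mul west eats west eats S S S mul eats mul eats mul eats ⇒ mul mul mul mul west eats west eats west eats S S mul eats mul eats mul eats ⇒ mul mul mul mul west eats west eats west eats west eats S mul eats mul eats mul eats ⇒ mul mul mul mul west eats west eats west eats west eats west eats mul eats mul eats mul eats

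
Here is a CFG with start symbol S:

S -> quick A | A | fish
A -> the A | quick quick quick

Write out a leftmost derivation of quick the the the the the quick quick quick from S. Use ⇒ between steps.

S ⇒ quick A ⇒ quick the A ⇒ quick the the A ⇒ quick the the the A ⇒ quick the the the the A ⇒ quick the the the the the A ⇒ quick the the the the the quick quick quick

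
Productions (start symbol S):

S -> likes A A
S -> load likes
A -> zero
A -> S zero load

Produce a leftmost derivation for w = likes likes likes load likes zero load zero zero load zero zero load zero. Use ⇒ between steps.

S ⇒ likes A A ⇒ likes S zero load A ⇒ likes likes A A zero load A ⇒ likes likes S zero load A zero load A ⇒ likes likes likes A A zero load A zero load A ⇒ likes likes likes S zero load A zero load A zero load A ⇒ likes likes likes load likes zero load A zero load A zero load A ⇒ likes likes likes load likes zero load zero zero load A zero load A ⇒ likes likes likes load likes zero load zero zero load zero zero load A ⇒ likes likes likes load likes zero load zero zero load zero zero load zero

S ⇒ likes A A   [S -> likes A A]
likes A A ⇒ likes S zero load A   [A -> S zero load]
likes S zero load A ⇒ likes likes A A zero load A   [S -> likes A A]
likes likes A A zero load A ⇒ likes likes S zero load A zero load A   [A -> S zero load]
likes likes S zero load A zero load A ⇒ likes likes likes A A zero load A zero load A   [S -> likes A A]
likes likes likes A A zero load A zero load A ⇒ likes likes likes S zero load A zero load A zero load A   [A -> S zero load]
likes likes likes S zero load A zero load A zero load A ⇒ likes likes likes load likes zero load A zero load A zero load A   [S -> load likes]
likes likes likes load likes zero load A zero load A zero load A ⇒ likes likes likes load likes zero load zero zero load A zero load A   [A -> zero]
likes likes likes load likes zero load zero zero load A zero load A ⇒ likes likes likes load likes zero load zero zero load zero zero load A   [A -> zero]
likes likes likes load likes zero load zero zero load zero zero load A ⇒ likes likes likes load likes zero load zero zero load zero zero load zero   [A -> zero]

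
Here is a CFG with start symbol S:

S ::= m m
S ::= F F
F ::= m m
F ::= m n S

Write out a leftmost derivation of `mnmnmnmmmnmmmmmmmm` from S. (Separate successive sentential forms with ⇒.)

S ⇒ FF ⇒ mnSF ⇒ mnFFF ⇒ mnmnSFF ⇒ mnmnFFFF ⇒ mnmnmnSFFF ⇒ mnmnmnFFFFF ⇒ mnmnmnmmFFFF ⇒ mnmnmnmmmnSFFF ⇒ mnmnmnmmmnmmFFF ⇒ mnmnmnmmmnmmmmFF ⇒ mnmnmnmmmnmmmmmmF ⇒ mnmnmnmmmnmmmmmmmm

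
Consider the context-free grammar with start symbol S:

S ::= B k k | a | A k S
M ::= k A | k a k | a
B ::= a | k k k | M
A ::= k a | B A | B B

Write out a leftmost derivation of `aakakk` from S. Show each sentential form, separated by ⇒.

S⇒AkS⇒BBkS⇒aBkS⇒aMkS⇒aakS⇒aakBkk⇒aakakk

S ⇒ AkS   [S ::= A k S]
AkS ⇒ BBkS   [A ::= B B]
BBkS ⇒ aBkS   [B ::= a]
aBkS ⇒ aMkS   [B ::= M]
aMkS ⇒ aakS   [M ::= a]
aakS ⇒ aakBkk   [S ::= B k k]
aakBkk ⇒ aakakk   [B ::= a]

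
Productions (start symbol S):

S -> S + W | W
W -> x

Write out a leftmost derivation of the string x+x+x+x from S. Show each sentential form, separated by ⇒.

S ⇒ S+W ⇒ S+W+W ⇒ S+W+W+W ⇒ W+W+W+W ⇒ x+W+W+W ⇒ x+x+W+W ⇒ x+x+x+W ⇒ x+x+x+x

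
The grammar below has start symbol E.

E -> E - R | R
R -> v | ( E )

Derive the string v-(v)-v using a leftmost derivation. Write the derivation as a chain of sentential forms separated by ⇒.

E ⇒ E-R   [E -> E - R]
E-R ⇒ E-R-R   [E -> E - R]
E-R-R ⇒ R-R-R   [E -> R]
R-R-R ⇒ v-R-R   [R -> v]
v-R-R ⇒ v-(E)-R   [R -> ( E )]
v-(E)-R ⇒ v-(R)-R   [E -> R]
v-(R)-R ⇒ v-(v)-R   [R -> v]
v-(v)-R ⇒ v-(v)-v   [R -> v]

E⇒E-R⇒E-R-R⇒R-R-R⇒v-R-R⇒v-(E)-R⇒v-(R)-R⇒v-(v)-R⇒v-(v)-v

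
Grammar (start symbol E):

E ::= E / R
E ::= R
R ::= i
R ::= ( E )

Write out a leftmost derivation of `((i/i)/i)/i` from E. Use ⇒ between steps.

E⇒E/R⇒R/R⇒(E)/R⇒(E/R)/R⇒(R/R)/R⇒((E)/R)/R⇒((E/R)/R)/R⇒((R/R)/R)/R⇒((i/R)/R)/R⇒((i/i)/R)/R⇒((i/i)/i)/R⇒((i/i)/i)/i

E ⇒ E/R   [E ::= E / R]
E/R ⇒ R/R   [E ::= R]
R/R ⇒ (E)/R   [R ::= ( E )]
(E)/R ⇒ (E/R)/R   [E ::= E / R]
(E/R)/R ⇒ (R/R)/R   [E ::= R]
(R/R)/R ⇒ ((E)/R)/R   [R ::= ( E )]
((E)/R)/R ⇒ ((E/R)/R)/R   [E ::= E / R]
((E/R)/R)/R ⇒ ((R/R)/R)/R   [E ::= R]
((R/R)/R)/R ⇒ ((i/R)/R)/R   [R ::= i]
((i/R)/R)/R ⇒ ((i/i)/R)/R   [R ::= i]
((i/i)/R)/R ⇒ ((i/i)/i)/R   [R ::= i]
((i/i)/i)/R ⇒ ((i/i)/i)/i   [R ::= i]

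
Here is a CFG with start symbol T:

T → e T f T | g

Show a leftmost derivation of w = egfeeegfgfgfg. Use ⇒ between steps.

T ⇒ eTfT   [T → e T f T]
eTfT ⇒ egfT   [T → g]
egfT ⇒ egfeTfT   [T → e T f T]
egfeTfT ⇒ egfeeTfTfT   [T → e T f T]
egfeeTfTfT ⇒ egfeeeTfTfTfT   [T → e T f T]
egfeeeTfTfTfT ⇒ egfeeegfTfTfT   [T → g]
egfeeegfTfTfT ⇒ egfeeegfgfTfT   [T → g]
egfeeegfgfTfT ⇒ egfeeegfgfgfT   [T → g]
egfeeegfgfgfT ⇒ egfeeegfgfgfg   [T → g]

T ⇒ eTfT ⇒ egfT ⇒ egfeTfT ⇒ egfeeTfTfT ⇒ egfeeeTfTfTfT ⇒ egfeeegfTfTfT ⇒ egfeeegfgfTfT ⇒ egfeeegfgfgfT ⇒ egfeeegfgfgfg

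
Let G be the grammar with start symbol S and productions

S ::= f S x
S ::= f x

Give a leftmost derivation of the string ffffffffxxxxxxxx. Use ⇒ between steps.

S ⇒ fSx ⇒ ffSxx ⇒ fffSxxx ⇒ ffffSxxxx ⇒ fffffSxxxxx ⇒ ffffffSxxxxxx ⇒ fffffffSxxxxxxx ⇒ ffffffffxxxxxxxx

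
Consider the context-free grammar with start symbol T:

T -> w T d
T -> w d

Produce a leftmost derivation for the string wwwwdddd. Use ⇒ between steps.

T⇒wTd⇒wwTdd⇒wwwTddd⇒wwwwdddd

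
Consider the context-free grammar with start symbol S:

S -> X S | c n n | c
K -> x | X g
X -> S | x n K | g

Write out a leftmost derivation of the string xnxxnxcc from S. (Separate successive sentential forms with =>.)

S => XS   [S -> X S]
XS => xnKS   [X -> x n K]
xnKS => xnxS   [K -> x]
xnxS => xnxXS   [S -> X S]
xnxXS => xnxSS   [X -> S]
xnxSS => xnxXSS   [S -> X S]
xnxXSS => xnxxnKSS   [X -> x n K]
xnxxnKSS => xnxxnxSS   [K -> x]
xnxxnxSS => xnxxnxcS   [S -> c]
xnxxnxcS => xnxxnxcc   [S -> c]

S=>XS=>xnKS=>xnxS=>xnxXS=>xnxSS=>xnxXSS=>xnxxnKSS=>xnxxnxSS=>xnxxnxcS=>xnxxnxcc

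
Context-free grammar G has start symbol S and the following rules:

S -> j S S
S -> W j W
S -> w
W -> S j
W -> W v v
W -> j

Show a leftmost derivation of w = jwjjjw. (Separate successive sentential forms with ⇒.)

S⇒jSS⇒jWjWS⇒jSjjWS⇒jwjjWS⇒jwjjjS⇒jwjjjw

S ⇒ jSS   [S -> j S S]
jSS ⇒ jWjWS   [S -> W j W]
jWjWS ⇒ jSjjWS   [W -> S j]
jSjjWS ⇒ jwjjWS   [S -> w]
jwjjWS ⇒ jwjjjS   [W -> j]
jwjjjS ⇒ jwjjjw   [S -> w]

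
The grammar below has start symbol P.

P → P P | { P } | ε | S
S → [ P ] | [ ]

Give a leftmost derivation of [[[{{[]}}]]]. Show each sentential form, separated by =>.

P=>S=>[P]=>[S]=>[[P]]=>[[S]]=>[[[P]]]=>[[[{P}]]]=>[[[{{P}}]]]=>[[[{{S}}]]]=>[[[{{[]}}]]]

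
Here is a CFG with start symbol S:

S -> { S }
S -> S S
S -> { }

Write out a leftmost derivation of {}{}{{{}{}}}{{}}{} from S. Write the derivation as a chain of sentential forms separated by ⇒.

S⇒SS⇒{}S⇒{}SS⇒{}{}S⇒{}{}SS⇒{}{}SSS⇒{}{}{S}SS⇒{}{}{{S}}SS⇒{}{}{{SS}}SS⇒{}{}{{{}S}}SS⇒{}{}{{{}{}}}SS⇒{}{}{{{}{}}}{S}S⇒{}{}{{{}{}}}{{}}S⇒{}{}{{{}{}}}{{}}{}

S ⇒ SS   [S -> S S]
SS ⇒ {}S   [S -> { }]
{}S ⇒ {}SS   [S -> S S]
{}SS ⇒ {}{}S   [S -> { }]
{}{}S ⇒ {}{}SS   [S -> S S]
{}{}SS ⇒ {}{}SSS   [S -> S S]
{}{}SSS ⇒ {}{}{S}SS   [S -> { S }]
{}{}{S}SS ⇒ {}{}{{S}}SS   [S -> { S }]
{}{}{{S}}SS ⇒ {}{}{{SS}}SS   [S -> S S]
{}{}{{SS}}SS ⇒ {}{}{{{}S}}SS   [S -> { }]
{}{}{{{}S}}SS ⇒ {}{}{{{}{}}}SS   [S -> { }]
{}{}{{{}{}}}SS ⇒ {}{}{{{}{}}}{S}S   [S -> { S }]
{}{}{{{}{}}}{S}S ⇒ {}{}{{{}{}}}{{}}S   [S -> { }]
{}{}{{{}{}}}{{}}S ⇒ {}{}{{{}{}}}{{}}{}   [S -> { }]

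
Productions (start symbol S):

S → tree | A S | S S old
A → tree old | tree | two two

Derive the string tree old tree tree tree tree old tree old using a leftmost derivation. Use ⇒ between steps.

S ⇒ A S ⇒ tree old S ⇒ tree old A S ⇒ tree old tree S ⇒ tree old tree S S old ⇒ tree old tree A S S old ⇒ tree old tree tree S S old ⇒ tree old tree tree S S old S old ⇒ tree old tree tree tree S old S old ⇒ tree old tree tree tree tree old S old ⇒ tree old tree tree tree tree old tree old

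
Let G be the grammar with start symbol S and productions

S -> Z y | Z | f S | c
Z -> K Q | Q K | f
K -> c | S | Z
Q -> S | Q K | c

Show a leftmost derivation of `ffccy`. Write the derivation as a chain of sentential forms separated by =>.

S=>fS=>fZy=>fKQy=>fSQy=>fZQy=>fKQQy=>fZQQy=>ffQQy=>ffcQy=>ffccy

S => fS   [S -> f S]
fS => fZy   [S -> Z y]
fZy => fKQy   [Z -> K Q]
fKQy => fSQy   [K -> S]
fSQy => fZQy   [S -> Z]
fZQy => fKQQy   [Z -> K Q]
fKQQy => fZQQy   [K -> Z]
fZQQy => ffQQy   [Z -> f]
ffQQy => ffcQy   [Q -> c]
ffcQy => ffccy   [Q -> c]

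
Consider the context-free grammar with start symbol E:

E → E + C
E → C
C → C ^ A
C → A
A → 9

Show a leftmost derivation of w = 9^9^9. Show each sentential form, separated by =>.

E => C   [E → C]
C => C^A   [C → C ^ A]
C^A => C^A^A   [C → C ^ A]
C^A^A => A^A^A   [C → A]
A^A^A => 9^A^A   [A → 9]
9^A^A => 9^9^A   [A → 9]
9^9^A => 9^9^9   [A → 9]

E => C => C^A => C^A^A => A^A^A => 9^A^A => 9^9^A => 9^9^9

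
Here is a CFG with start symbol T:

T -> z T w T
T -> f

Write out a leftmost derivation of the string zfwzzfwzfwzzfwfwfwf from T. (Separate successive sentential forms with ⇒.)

T ⇒ zTwT   [T -> z T w T]
zTwT ⇒ zfwT   [T -> f]
zfwT ⇒ zfwzTwT   [T -> z T w T]
zfwzTwT ⇒ zfwzzTwTwT   [T -> z T w T]
zfwzzTwTwT ⇒ zfwzzfwTwT   [T -> f]
zfwzzfwTwT ⇒ zfwzzfwzTwTwT   [T -> z T w T]
zfwzzfwzTwTwT ⇒ zfwzzfwzfwTwT   [T -> f]
zfwzzfwzfwTwT ⇒ zfwzzfwzfwzTwTwT   [T -> z T w T]
zfwzzfwzfwzTwTwT ⇒ zfwzzfwzfwzzTwTwTwT   [T -> z T w T]
zfwzzfwzfwzzTwTwTwT ⇒ zfwzzfwzfwzzfwTwTwT   [T -> f]
zfwzzfwzfwzzfwTwTwT ⇒ zfwzzfwzfwzzfwfwTwT   [T -> f]
zfwzzfwzfwzzfwfwTwT ⇒ zfwzzfwzfwzzfwfwfwT   [T -> f]
zfwzzfwzfwzzfwfwfwT ⇒ zfwzzfwzfwzzfwfwfwf   [T -> f]

T ⇒ zTwT ⇒ zfwT ⇒ zfwzTwT ⇒ zfwzzTwTwT ⇒ zfwzzfwTwT ⇒ zfwzzfwzTwTwT ⇒ zfwzzfwzfwTwT ⇒ zfwzzfwzfwzTwTwT ⇒ zfwzzfwzfwzzTwTwTwT ⇒ zfwzzfwzfwzzfwTwTwT ⇒ zfwzzfwzfwzzfwfwTwT ⇒ zfwzzfwzfwzzfwfwfwT ⇒ zfwzzfwzfwzzfwfwfwf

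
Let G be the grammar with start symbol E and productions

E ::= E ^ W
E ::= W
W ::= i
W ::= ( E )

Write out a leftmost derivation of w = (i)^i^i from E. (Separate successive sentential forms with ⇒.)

E⇒E^W⇒E^W^W⇒W^W^W⇒(E)^W^W⇒(W)^W^W⇒(i)^W^W⇒(i)^i^W⇒(i)^i^i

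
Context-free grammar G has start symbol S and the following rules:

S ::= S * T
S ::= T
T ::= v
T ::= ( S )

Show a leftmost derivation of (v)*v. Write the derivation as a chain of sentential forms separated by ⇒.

S ⇒ S*T ⇒ T*T ⇒ (S)*T ⇒ (T)*T ⇒ (v)*T ⇒ (v)*v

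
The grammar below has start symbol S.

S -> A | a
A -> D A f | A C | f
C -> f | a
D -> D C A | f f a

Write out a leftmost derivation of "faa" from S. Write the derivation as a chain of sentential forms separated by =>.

S => A   [S -> A]
A => AC   [A -> A C]
AC => ACC   [A -> A C]
ACC => fCC   [A -> f]
fCC => faC   [C -> a]
faC => faa   [C -> a]

S => A => AC => ACC => fCC => faC => faa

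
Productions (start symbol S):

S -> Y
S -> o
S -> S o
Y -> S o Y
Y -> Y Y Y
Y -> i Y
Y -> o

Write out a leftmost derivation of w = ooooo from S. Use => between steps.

S=>So=>Yo=>SoYo=>SooYo=>oooYo=>ooooo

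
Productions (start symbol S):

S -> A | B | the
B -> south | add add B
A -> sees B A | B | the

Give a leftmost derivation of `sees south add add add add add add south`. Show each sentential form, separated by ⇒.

S ⇒ A   [S -> A]
A ⇒ sees B A   [A -> sees B A]
sees B A ⇒ sees south A   [B -> south]
sees south A ⇒ sees south B   [A -> B]
sees south B ⇒ sees south add add B   [B -> add add B]
sees south add add B ⇒ sees south add add add add B   [B -> add add B]
sees south add add add add B ⇒ sees south add add add add add add B   [B -> add add B]
sees south add add add add add add B ⇒ sees south add add add add add add south   [B -> south]

S ⇒ A ⇒ sees B A ⇒ sees south A ⇒ sees south B ⇒ sees south add add B ⇒ sees south add add add add B ⇒ sees south add add add add add add B ⇒ sees south add add add add add add south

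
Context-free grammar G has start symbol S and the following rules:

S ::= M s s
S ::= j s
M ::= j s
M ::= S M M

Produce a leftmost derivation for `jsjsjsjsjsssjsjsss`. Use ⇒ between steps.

S ⇒ Mss   [S ::= M s s]
Mss ⇒ SMMss   [M ::= S M M]
SMMss ⇒ MssMMss   [S ::= M s s]
MssMMss ⇒ SMMssMMss   [M ::= S M M]
SMMssMMss ⇒ jsMMssMMss   [S ::= j s]
jsMMssMMss ⇒ jsSMMMssMMss   [M ::= S M M]
jsSMMMssMMss ⇒ jsjsMMMssMMss   [S ::= j s]
jsjsMMMssMMss ⇒ jsjsjsMMssMMss   [M ::= j s]
jsjsjsMMssMMss ⇒ jsjsjsjsMssMMss   [M ::= j s]
jsjsjsjsMssMMss ⇒ jsjsjsjsjsssMMss   [M ::= j s]
jsjsjsjsjsssMMss ⇒ jsjsjsjsjsssjsMss   [M ::= j s]
jsjsjsjsjsssjsMss ⇒ jsjsjsjsjsssjsjsss   [M ::= j s]

S ⇒ Mss ⇒ SMMss ⇒ MssMMss ⇒ SMMssMMss ⇒ jsMMssMMss ⇒ jsSMMMssMMss ⇒ jsjsMMMssMMss ⇒ jsjsjsMMssMMss ⇒ jsjsjsjsMssMMss ⇒ jsjsjsjsjsssMMss ⇒ jsjsjsjsjsssjsMss ⇒ jsjsjsjsjsssjsjsss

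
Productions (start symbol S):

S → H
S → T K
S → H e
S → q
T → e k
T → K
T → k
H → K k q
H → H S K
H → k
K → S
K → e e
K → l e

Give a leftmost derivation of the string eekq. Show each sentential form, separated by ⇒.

S ⇒ H ⇒ Kkq ⇒ eekq

S ⇒ H   [S → H]
H ⇒ Kkq   [H → K k q]
Kkq ⇒ eekq   [K → e e]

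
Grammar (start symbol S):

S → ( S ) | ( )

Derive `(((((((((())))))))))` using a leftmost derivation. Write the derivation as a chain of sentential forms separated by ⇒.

S ⇒ (S) ⇒ ((S)) ⇒ (((S))) ⇒ ((((S)))) ⇒ (((((S))))) ⇒ ((((((S)))))) ⇒ (((((((S))))))) ⇒ ((((((((S)))))))) ⇒ (((((((((S))))))))) ⇒ (((((((((())))))))))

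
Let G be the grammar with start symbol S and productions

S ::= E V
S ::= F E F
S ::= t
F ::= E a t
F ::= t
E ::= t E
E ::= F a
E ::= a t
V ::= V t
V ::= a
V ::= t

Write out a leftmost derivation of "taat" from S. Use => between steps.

S => EV => FaV => taV => taVt => taat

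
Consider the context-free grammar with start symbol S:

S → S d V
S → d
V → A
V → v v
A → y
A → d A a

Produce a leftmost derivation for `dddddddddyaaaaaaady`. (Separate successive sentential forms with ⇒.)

S ⇒ SdV ⇒ SdVdV ⇒ ddVdV ⇒ ddAdV ⇒ dddAadV ⇒ ddddAaadV ⇒ dddddAaaadV ⇒ ddddddAaaaadV ⇒ dddddddAaaaaadV ⇒ ddddddddAaaaaaadV ⇒ dddddddddAaaaaaaadV ⇒ dddddddddyaaaaaaadV ⇒ dddddddddyaaaaaaadA ⇒ dddddddddyaaaaaaady

S ⇒ SdV   [S → S d V]
SdV ⇒ SdVdV   [S → S d V]
SdVdV ⇒ ddVdV   [S → d]
ddVdV ⇒ ddAdV   [V → A]
ddAdV ⇒ dddAadV   [A → d A a]
dddAadV ⇒ ddddAaadV   [A → d A a]
ddddAaadV ⇒ dddddAaaadV   [A → d A a]
dddddAaaadV ⇒ ddddddAaaaadV   [A → d A a]
ddddddAaaaadV ⇒ dddddddAaaaaadV   [A → d A a]
dddddddAaaaaadV ⇒ ddddddddAaaaaaadV   [A → d A a]
ddddddddAaaaaaadV ⇒ dddddddddAaaaaaaadV   [A → d A a]
dddddddddAaaaaaaadV ⇒ dddddddddyaaaaaaadV   [A → y]
dddddddddyaaaaaaadV ⇒ dddddddddyaaaaaaadA   [V → A]
dddddddddyaaaaaaadA ⇒ dddddddddyaaaaaaady   [A → y]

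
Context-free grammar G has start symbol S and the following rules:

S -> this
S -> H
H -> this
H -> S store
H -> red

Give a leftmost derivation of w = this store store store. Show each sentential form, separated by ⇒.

S ⇒ H ⇒ S store ⇒ H store ⇒ S store store ⇒ H store store ⇒ S store store store ⇒ this store store store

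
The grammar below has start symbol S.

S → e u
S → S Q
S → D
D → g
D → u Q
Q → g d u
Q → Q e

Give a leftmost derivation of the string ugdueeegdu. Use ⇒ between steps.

S ⇒ SQ ⇒ DQ ⇒ uQQ ⇒ uQeQ ⇒ uQeeQ ⇒ uQeeeQ ⇒ ugdueeeQ ⇒ ugdueeegdu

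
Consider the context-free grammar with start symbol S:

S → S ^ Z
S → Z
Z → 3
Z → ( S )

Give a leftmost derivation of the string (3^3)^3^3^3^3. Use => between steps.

S => S^Z => S^Z^Z => S^Z^Z^Z => S^Z^Z^Z^Z => Z^Z^Z^Z^Z => (S)^Z^Z^Z^Z => (S^Z)^Z^Z^Z^Z => (Z^Z)^Z^Z^Z^Z => (3^Z)^Z^Z^Z^Z => (3^3)^Z^Z^Z^Z => (3^3)^3^Z^Z^Z => (3^3)^3^3^Z^Z => (3^3)^3^3^3^Z => (3^3)^3^3^3^3

S => S^Z   [S → S ^ Z]
S^Z => S^Z^Z   [S → S ^ Z]
S^Z^Z => S^Z^Z^Z   [S → S ^ Z]
S^Z^Z^Z => S^Z^Z^Z^Z   [S → S ^ Z]
S^Z^Z^Z^Z => Z^Z^Z^Z^Z   [S → Z]
Z^Z^Z^Z^Z => (S)^Z^Z^Z^Z   [Z → ( S )]
(S)^Z^Z^Z^Z => (S^Z)^Z^Z^Z^Z   [S → S ^ Z]
(S^Z)^Z^Z^Z^Z => (Z^Z)^Z^Z^Z^Z   [S → Z]
(Z^Z)^Z^Z^Z^Z => (3^Z)^Z^Z^Z^Z   [Z → 3]
(3^Z)^Z^Z^Z^Z => (3^3)^Z^Z^Z^Z   [Z → 3]
(3^3)^Z^Z^Z^Z => (3^3)^3^Z^Z^Z   [Z → 3]
(3^3)^3^Z^Z^Z => (3^3)^3^3^Z^Z   [Z → 3]
(3^3)^3^3^Z^Z => (3^3)^3^3^3^Z   [Z → 3]
(3^3)^3^3^3^Z => (3^3)^3^3^3^3   [Z → 3]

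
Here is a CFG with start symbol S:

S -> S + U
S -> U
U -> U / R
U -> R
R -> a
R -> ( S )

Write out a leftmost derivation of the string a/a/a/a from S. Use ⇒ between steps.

S⇒U⇒U/R⇒U/R/R⇒U/R/R/R⇒R/R/R/R⇒a/R/R/R⇒a/a/R/R⇒a/a/a/R⇒a/a/a/a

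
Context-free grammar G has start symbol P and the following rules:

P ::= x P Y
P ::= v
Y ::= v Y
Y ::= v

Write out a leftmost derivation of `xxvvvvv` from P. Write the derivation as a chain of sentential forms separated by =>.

P => xPY   [P ::= x P Y]
xPY => xxPYY   [P ::= x P Y]
xxPYY => xxvYY   [P ::= v]
xxvYY => xxvvY   [Y ::= v]
xxvvY => xxvvvY   [Y ::= v Y]
xxvvvY => xxvvvvY   [Y ::= v Y]
xxvvvvY => xxvvvvv   [Y ::= v]

P => xPY => xxPYY => xxvYY => xxvvY => xxvvvY => xxvvvvY => xxvvvvv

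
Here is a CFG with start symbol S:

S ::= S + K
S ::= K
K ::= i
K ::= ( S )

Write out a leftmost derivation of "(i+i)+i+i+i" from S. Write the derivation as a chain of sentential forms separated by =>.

S => S+K   [S ::= S + K]
S+K => S+K+K   [S ::= S + K]
S+K+K => S+K+K+K   [S ::= S + K]
S+K+K+K => K+K+K+K   [S ::= K]
K+K+K+K => (S)+K+K+K   [K ::= ( S )]
(S)+K+K+K => (S+K)+K+K+K   [S ::= S + K]
(S+K)+K+K+K => (K+K)+K+K+K   [S ::= K]
(K+K)+K+K+K => (i+K)+K+K+K   [K ::= i]
(i+K)+K+K+K => (i+i)+K+K+K   [K ::= i]
(i+i)+K+K+K => (i+i)+i+K+K   [K ::= i]
(i+i)+i+K+K => (i+i)+i+i+K   [K ::= i]
(i+i)+i+i+K => (i+i)+i+i+i   [K ::= i]

S => S+K => S+K+K => S+K+K+K => K+K+K+K => (S)+K+K+K => (S+K)+K+K+K => (K+K)+K+K+K => (i+K)+K+K+K => (i+i)+K+K+K => (i+i)+i+K+K => (i+i)+i+i+K => (i+i)+i+i+i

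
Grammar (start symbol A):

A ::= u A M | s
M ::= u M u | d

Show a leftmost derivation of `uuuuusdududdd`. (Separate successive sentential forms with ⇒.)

A⇒uAM⇒uuAMM⇒uuuAMMM⇒uuuuAMMMM⇒uuuuuAMMMMM⇒uuuuusMMMMM⇒uuuuusdMMMM⇒uuuuusduMuMMM⇒uuuuusduduMMM⇒uuuuusdududMM⇒uuuuusdududdM⇒uuuuusdududdd

A ⇒ uAM   [A ::= u A M]
uAM ⇒ uuAMM   [A ::= u A M]
uuAMM ⇒ uuuAMMM   [A ::= u A M]
uuuAMMM ⇒ uuuuAMMMM   [A ::= u A M]
uuuuAMMMM ⇒ uuuuuAMMMMM   [A ::= u A M]
uuuuuAMMMMM ⇒ uuuuusMMMMM   [A ::= s]
uuuuusMMMMM ⇒ uuuuusdMMMM   [M ::= d]
uuuuusdMMMM ⇒ uuuuusduMuMMM   [M ::= u M u]
uuuuusduMuMMM ⇒ uuuuusduduMMM   [M ::= d]
uuuuusduduMMM ⇒ uuuuusdududMM   [M ::= d]
uuuuusdududMM ⇒ uuuuusdududdM   [M ::= d]
uuuuusdududdM ⇒ uuuuusdududdd   [M ::= d]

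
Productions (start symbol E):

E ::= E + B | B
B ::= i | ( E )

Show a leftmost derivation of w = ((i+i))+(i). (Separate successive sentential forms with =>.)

E=>E+B=>B+B=>(E)+B=>(B)+B=>((E))+B=>((E+B))+B=>((B+B))+B=>((i+B))+B=>((i+i))+B=>((i+i))+(E)=>((i+i))+(B)=>((i+i))+(i)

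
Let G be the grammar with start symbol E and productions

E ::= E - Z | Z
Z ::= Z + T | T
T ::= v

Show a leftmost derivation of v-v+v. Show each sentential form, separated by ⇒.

E ⇒ E-Z   [E ::= E - Z]
E-Z ⇒ Z-Z   [E ::= Z]
Z-Z ⇒ T-Z   [Z ::= T]
T-Z ⇒ v-Z   [T ::= v]
v-Z ⇒ v-Z+T   [Z ::= Z + T]
v-Z+T ⇒ v-T+T   [Z ::= T]
v-T+T ⇒ v-v+T   [T ::= v]
v-v+T ⇒ v-v+v   [T ::= v]

E ⇒ E-Z ⇒ Z-Z ⇒ T-Z ⇒ v-Z ⇒ v-Z+T ⇒ v-T+T ⇒ v-v+T ⇒ v-v+v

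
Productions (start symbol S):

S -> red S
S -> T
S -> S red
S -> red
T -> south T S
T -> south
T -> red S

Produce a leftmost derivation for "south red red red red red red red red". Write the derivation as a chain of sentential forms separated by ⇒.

S ⇒ T   [S -> T]
T ⇒ south T S   [T -> south T S]
south T S ⇒ south red S S   [T -> red S]
south red S S ⇒ south red red S S   [S -> red S]
south red red S S ⇒ south red red S red S   [S -> S red]
south red red S red S ⇒ south red red red S red S   [S -> red S]
south red red red S red S ⇒ south red red red S red red S   [S -> S red]
south red red red S red red S ⇒ south red red red red red red S   [S -> red]
south red red red red red red S ⇒ south red red red red red red red S   [S -> red S]
south red red red red red red red S ⇒ south red red red red red red red red   [S -> red]

S ⇒ T ⇒ south T S ⇒ south red S S ⇒ south red red S S ⇒ south red red S red S ⇒ south red red red S red S ⇒ south red red red S red red S ⇒ south red red red red red red S ⇒ south red red red red red red red S ⇒ south red red red red red red red red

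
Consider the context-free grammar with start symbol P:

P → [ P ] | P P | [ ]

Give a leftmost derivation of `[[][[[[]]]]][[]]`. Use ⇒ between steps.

P ⇒ PP ⇒ [P]P ⇒ [PP]P ⇒ [[]P]P ⇒ [[][P]]P ⇒ [[][[P]]]P ⇒ [[][[[P]]]]P ⇒ [[][[[[]]]]]P ⇒ [[][[[[]]]]][P] ⇒ [[][[[[]]]]][[]]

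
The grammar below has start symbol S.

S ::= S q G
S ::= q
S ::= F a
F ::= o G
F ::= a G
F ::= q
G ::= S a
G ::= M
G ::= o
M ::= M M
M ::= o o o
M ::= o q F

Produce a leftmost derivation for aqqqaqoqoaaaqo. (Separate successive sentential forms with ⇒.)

S ⇒ SqG ⇒ FaqG ⇒ aGaqG ⇒ aSaaqG ⇒ aSqGaaqG ⇒ aqqGaaqG ⇒ aqqSaaaqG ⇒ aqqSqGaaaqG ⇒ aqqSqGqGaaaqG ⇒ aqqFaqGqGaaaqG ⇒ aqqqaqGqGaaaqG ⇒ aqqqaqoqGaaaqG ⇒ aqqqaqoqoaaaqG ⇒ aqqqaqoqoaaaqo

S ⇒ SqG   [S ::= S q G]
SqG ⇒ FaqG   [S ::= F a]
FaqG ⇒ aGaqG   [F ::= a G]
aGaqG ⇒ aSaaqG   [G ::= S a]
aSaaqG ⇒ aSqGaaqG   [S ::= S q G]
aSqGaaqG ⇒ aqqGaaqG   [S ::= q]
aqqGaaqG ⇒ aqqSaaaqG   [G ::= S a]
aqqSaaaqG ⇒ aqqSqGaaaqG   [S ::= S q G]
aqqSqGaaaqG ⇒ aqqSqGqGaaaqG   [S ::= S q G]
aqqSqGqGaaaqG ⇒ aqqFaqGqGaaaqG   [S ::= F a]
aqqFaqGqGaaaqG ⇒ aqqqaqGqGaaaqG   [F ::= q]
aqqqaqGqGaaaqG ⇒ aqqqaqoqGaaaqG   [G ::= o]
aqqqaqoqGaaaqG ⇒ aqqqaqoqoaaaqG   [G ::= o]
aqqqaqoqoaaaqG ⇒ aqqqaqoqoaaaqo   [G ::= o]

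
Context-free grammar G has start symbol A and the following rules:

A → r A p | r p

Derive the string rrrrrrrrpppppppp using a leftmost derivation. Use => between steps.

A => rAp   [A → r A p]
rAp => rrApp   [A → r A p]
rrApp => rrrAppp   [A → r A p]
rrrAppp => rrrrApppp   [A → r A p]
rrrrApppp => rrrrrAppppp   [A → r A p]
rrrrrAppppp => rrrrrrApppppp   [A → r A p]
rrrrrrApppppp => rrrrrrrAppppppp   [A → r A p]
rrrrrrrAppppppp => rrrrrrrrpppppppp   [A → r p]

A => rAp => rrApp => rrrAppp => rrrrApppp => rrrrrAppppp => rrrrrrApppppp => rrrrrrrAppppppp => rrrrrrrrpppppppp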